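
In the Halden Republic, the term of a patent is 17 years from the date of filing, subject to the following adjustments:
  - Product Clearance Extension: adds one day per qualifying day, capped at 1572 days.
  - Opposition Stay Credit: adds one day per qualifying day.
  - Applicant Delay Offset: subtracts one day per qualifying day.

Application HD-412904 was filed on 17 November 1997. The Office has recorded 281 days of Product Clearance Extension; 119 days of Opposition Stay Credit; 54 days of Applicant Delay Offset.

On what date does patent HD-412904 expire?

2015-10-29

Base term: filing date + 17 years → 17 November 2014.
Product Clearance Extension: 281 days (within the 1572-day cap) → +281 days → 25 August 2015.
Opposition Stay Credit: +119 days → 22 December 2015.
Applicant Delay Offset: −54 days → 29 October 2015.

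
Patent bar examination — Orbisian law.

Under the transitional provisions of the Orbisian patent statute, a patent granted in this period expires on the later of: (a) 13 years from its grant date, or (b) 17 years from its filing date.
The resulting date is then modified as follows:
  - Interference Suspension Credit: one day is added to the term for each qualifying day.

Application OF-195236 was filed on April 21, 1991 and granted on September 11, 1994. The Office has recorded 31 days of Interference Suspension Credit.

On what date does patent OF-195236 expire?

(a) grant + 13 years → 11 September 2007.
(b) filing + 17 years → 21 April 2008.
Later of the two: 21 April 2008.
Interference Suspension Credit: +31 days → 22 May 2008.

2008-05-22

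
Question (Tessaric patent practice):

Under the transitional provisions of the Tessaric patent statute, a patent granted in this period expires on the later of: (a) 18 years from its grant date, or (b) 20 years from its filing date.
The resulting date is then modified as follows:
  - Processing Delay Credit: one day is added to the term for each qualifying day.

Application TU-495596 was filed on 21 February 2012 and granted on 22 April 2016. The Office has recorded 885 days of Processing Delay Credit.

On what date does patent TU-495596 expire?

2036-09-23

(a) grant + 18 years → 22 April 2034.
(b) filing + 20 years → 21 February 2032.
Later of the two: 22 April 2034.
Processing Delay Credit: +885 days → 23 September 2036.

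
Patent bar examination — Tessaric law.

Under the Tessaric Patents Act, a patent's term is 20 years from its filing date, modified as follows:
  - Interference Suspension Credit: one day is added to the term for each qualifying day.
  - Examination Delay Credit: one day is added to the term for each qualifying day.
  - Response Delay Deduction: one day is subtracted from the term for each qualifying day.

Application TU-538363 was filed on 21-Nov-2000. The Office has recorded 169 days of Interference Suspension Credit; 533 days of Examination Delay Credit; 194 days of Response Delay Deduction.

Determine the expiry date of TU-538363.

2022-04-13

Base term: filing date + 20 years → 21 November 2020.
Interference Suspension Credit: +169 days → 9 May 2021.
Examination Delay Credit: +533 days → 24 October 2022.
Response Delay Deduction: −194 days → 13 April 2022.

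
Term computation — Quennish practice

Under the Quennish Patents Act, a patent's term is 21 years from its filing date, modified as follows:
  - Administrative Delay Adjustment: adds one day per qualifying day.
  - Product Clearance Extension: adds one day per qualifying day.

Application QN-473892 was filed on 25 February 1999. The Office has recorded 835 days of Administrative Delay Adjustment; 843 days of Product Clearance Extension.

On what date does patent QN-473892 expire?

2024-09-29

Base term: filing date + 21 years → 25 February 2020.
Administrative Delay Adjustment: +835 days → 9 June 2022.
Product Clearance Extension: +843 days → 29 September 2024.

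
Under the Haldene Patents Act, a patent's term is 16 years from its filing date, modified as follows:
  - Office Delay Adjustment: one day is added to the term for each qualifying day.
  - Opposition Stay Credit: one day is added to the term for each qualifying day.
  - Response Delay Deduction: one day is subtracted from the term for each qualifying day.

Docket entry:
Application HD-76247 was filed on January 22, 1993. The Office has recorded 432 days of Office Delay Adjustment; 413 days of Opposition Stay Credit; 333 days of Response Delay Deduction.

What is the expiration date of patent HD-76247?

June 18, 2010

Base term: filing date + 16 years → 22 January 2009.
Office Delay Adjustment: +432 days → 30 March 2010.
Opposition Stay Credit: +413 days → 17 May 2011.
Response Delay Deduction: −333 days → 18 June 2010.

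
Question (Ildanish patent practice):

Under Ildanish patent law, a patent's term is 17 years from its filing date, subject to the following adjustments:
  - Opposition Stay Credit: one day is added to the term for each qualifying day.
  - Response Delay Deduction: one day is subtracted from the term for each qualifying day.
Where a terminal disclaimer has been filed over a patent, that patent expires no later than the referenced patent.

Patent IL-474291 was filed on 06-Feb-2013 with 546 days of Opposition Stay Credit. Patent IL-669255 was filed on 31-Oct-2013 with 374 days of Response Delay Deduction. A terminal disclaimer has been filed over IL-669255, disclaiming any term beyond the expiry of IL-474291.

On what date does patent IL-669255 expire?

October 22, 2029

Natural term of IL-669255:
  Base: filing + 17 years → 31 October 2030.
  Response Delay Deduction: −374 days → 22 October 2029.
Expiry of referenced patent IL-474291:
  Base: filing + 17 years → 6 February 2030.
  Opposition Stay Credit: +546 days → 6 August 2031.
Terminal disclaimer: IL-669255 expires on the earlier of 22 October 2029 and 6 August 2031.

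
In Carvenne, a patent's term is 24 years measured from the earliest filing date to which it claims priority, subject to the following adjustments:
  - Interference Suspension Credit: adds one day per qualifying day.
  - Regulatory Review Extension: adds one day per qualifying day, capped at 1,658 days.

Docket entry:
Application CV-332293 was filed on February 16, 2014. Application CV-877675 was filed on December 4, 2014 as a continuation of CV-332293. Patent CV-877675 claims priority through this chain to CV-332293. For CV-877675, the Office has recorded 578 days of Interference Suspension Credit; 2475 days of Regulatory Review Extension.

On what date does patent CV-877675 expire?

April 1, 2044

Earliest priority filing: 16 February 2014.
Base term: 16 February 2014 + 24 years → 16 February 2038.
Interference Suspension Credit: +578 days → 17 September 2039.
Regulatory Review Extension: 2475 days claimed exceeds the 1658-day cap, so +1658 days → 1 April 2044.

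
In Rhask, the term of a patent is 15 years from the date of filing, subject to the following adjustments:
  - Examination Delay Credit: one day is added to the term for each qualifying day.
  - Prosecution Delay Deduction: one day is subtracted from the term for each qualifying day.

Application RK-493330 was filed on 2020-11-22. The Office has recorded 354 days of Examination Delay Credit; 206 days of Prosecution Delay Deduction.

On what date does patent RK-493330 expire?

Base term: filing date + 15 years → 22 November 2035.
Examination Delay Credit: +354 days → 10 November 2036.
Prosecution Delay Deduction: −206 days → 18 April 2036.

April 18, 2036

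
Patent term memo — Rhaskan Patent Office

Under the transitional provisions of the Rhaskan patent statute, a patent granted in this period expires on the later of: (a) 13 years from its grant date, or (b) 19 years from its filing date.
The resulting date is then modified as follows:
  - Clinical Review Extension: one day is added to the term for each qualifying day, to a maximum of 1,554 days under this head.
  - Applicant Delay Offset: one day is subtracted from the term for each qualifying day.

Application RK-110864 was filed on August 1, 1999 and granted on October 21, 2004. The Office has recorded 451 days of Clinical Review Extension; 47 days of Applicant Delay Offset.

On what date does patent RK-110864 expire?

September 9, 2019

(a) grant + 13 years → 21 October 2017.
(b) filing + 19 years → 1 August 2018.
Later of the two: 1 August 2018.
Clinical Review Extension: 451 days (within the 1554-day cap) → +451 days → 26 October 2019.
Applicant Delay Offset: −47 days → 9 September 2019.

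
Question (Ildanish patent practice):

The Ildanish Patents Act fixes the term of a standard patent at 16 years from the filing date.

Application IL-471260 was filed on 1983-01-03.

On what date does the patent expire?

1999-01-03

Filing date + 16 years → 3 January 1999.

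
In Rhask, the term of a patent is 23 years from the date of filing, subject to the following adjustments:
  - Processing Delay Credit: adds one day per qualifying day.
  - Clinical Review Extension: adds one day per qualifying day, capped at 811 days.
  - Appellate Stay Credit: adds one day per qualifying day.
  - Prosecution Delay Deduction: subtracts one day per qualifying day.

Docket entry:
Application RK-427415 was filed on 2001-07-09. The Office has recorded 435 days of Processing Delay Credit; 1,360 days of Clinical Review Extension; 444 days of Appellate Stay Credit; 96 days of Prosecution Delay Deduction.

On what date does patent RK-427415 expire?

Base term: filing date + 23 years → 9 July 2024.
Processing Delay Credit: +435 days → 17 September 2025.
Clinical Review Extension: 1360 days claimed exceeds the 811-day cap, so +811 days → 7 December 2027.
Appellate Stay Credit: +444 days → 23 February 2029.
Prosecution Delay Deduction: −96 days → 19 November 2028.

2028-11-19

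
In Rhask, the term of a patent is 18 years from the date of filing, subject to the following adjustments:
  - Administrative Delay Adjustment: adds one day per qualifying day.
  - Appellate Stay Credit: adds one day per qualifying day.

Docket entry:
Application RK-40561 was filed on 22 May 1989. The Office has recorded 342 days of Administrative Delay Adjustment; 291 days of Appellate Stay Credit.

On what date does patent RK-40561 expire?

2009-02-13

Base term: filing date + 18 years → 22 May 2007.
Administrative Delay Adjustment: +342 days → 28 April 2008.
Appellate Stay Credit: +291 days → 13 February 2009.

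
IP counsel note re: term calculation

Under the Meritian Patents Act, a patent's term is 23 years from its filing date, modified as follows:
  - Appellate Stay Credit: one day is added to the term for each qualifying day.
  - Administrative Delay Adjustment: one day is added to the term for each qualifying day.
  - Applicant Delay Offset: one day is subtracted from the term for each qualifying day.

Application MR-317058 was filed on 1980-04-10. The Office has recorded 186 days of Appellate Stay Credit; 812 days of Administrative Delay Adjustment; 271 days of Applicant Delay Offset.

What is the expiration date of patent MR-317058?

Base term: filing date + 23 years → 10 April 2003.
Appellate Stay Credit: +186 days → 13 October 2003.
Administrative Delay Adjustment: +812 days → 2 January 2006.
Applicant Delay Offset: −271 days → 6 April 2005.

2005-04-06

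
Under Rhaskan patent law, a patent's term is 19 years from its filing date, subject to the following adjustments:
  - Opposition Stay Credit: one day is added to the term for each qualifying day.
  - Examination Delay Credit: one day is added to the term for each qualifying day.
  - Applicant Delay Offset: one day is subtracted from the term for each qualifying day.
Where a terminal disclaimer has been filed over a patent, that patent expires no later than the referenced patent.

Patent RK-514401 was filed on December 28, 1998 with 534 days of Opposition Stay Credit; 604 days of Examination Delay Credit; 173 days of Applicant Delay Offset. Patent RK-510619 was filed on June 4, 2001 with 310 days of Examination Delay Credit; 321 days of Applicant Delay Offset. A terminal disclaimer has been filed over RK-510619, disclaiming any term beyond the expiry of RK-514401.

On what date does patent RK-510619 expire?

May 24, 2020

Natural term of RK-510619:
  Base: filing + 19 years → 4 June 2020.
  Examination Delay Credit: +310 days → 10 April 2021.
  Applicant Delay Offset: −321 days → 24 May 2020.
Expiry of referenced patent RK-514401:
  Base: filing + 19 years → 28 December 2017.
  Opposition Stay Credit: +534 days → 15 June 2019.
  Examination Delay Credit: +604 days → 8 February 2021.
  Applicant Delay Offset: −173 days → 19 August 2020.
Terminal disclaimer: RK-510619 expires on the earlier of 24 May 2020 and 19 August 2020.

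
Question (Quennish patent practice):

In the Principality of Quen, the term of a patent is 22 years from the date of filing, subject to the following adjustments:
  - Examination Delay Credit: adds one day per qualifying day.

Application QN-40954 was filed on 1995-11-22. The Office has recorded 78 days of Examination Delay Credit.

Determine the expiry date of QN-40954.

Base term: filing date + 22 years → 22 November 2017.
Examination Delay Credit: +78 days → 8 February 2018.

2018-02-08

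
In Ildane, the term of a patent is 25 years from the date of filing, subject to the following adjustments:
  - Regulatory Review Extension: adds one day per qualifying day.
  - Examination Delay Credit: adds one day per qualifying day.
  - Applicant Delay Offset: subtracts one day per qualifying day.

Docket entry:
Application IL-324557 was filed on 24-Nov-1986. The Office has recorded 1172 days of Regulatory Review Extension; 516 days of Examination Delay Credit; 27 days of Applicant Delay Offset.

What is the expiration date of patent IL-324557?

2016-06-11

Base term: filing date + 25 years → 24 November 2011.
Regulatory Review Extension: +1172 days → 8 February 2015.
Examination Delay Credit: +516 days → 8 July 2016.
Applicant Delay Offset: −27 days → 11 June 2016.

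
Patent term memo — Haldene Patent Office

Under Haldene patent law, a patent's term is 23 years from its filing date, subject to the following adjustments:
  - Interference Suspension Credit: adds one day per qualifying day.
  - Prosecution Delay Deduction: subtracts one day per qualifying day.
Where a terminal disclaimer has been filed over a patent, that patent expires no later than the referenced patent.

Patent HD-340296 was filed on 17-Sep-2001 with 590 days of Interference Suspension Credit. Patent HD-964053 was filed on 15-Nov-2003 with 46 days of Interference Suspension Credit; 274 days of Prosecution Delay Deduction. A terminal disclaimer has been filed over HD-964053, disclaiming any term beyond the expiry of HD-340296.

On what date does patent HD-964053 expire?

April 1, 2026

Natural term of HD-964053:
  Base: filing + 23 years → 15 November 2026.
  Interference Suspension Credit: +46 days → 31 December 2026.
  Prosecution Delay Deduction: −274 days → 1 April 2026.
Expiry of referenced patent HD-340296:
  Base: filing + 23 years → 17 September 2024.
  Interference Suspension Credit: +590 days → 30 April 2026.
Terminal disclaimer: HD-964053 expires on the earlier of 1 April 2026 and 30 April 2026.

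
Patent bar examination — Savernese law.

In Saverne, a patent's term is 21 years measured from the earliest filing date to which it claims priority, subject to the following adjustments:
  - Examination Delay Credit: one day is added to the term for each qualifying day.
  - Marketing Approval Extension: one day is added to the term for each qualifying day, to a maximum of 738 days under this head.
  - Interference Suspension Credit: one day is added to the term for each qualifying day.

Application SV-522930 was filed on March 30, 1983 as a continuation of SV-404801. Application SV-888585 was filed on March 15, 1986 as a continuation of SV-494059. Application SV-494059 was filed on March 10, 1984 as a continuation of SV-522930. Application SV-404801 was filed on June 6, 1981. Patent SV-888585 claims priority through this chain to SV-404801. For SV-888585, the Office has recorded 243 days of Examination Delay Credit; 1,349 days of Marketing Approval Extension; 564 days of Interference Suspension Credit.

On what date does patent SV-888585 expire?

Earliest priority filing: 6 June 1981.
Base term: 6 June 1981 + 21 years → 6 June 2002.
Examination Delay Credit: +243 days → 4 February 2003.
Marketing Approval Extension: 1349 days claimed exceeds the 738-day cap, so +738 days → 11 February 2005.
Interference Suspension Credit: +564 days → 29 August 2006.

August 29, 2006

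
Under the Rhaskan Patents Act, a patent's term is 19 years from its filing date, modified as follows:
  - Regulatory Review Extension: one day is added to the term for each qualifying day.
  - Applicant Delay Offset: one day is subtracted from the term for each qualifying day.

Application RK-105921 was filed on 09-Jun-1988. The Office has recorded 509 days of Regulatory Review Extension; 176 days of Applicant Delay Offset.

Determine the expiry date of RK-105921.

Base term: filing date + 19 years → 9 June 2007.
Regulatory Review Extension: +509 days → 30 October 2008.
Applicant Delay Offset: −176 days → 7 May 2008.

May 7, 2008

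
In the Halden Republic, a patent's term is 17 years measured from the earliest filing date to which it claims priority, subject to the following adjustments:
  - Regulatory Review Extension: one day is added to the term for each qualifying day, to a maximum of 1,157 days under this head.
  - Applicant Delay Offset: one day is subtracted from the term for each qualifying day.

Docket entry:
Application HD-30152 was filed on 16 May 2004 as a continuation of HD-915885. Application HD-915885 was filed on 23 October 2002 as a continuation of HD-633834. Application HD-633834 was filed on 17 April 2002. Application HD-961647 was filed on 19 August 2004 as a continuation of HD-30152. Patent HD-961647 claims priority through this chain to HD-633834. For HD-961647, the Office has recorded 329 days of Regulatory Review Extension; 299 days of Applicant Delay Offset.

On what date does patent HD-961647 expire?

Earliest priority filing: 17 April 2002.
Base term: 17 April 2002 + 17 years → 17 April 2019.
Regulatory Review Extension: 329 days (within the 1157-day cap) → +329 days → 11 March 2020.
Applicant Delay Offset: −299 days → 17 May 2019.

2019-05-17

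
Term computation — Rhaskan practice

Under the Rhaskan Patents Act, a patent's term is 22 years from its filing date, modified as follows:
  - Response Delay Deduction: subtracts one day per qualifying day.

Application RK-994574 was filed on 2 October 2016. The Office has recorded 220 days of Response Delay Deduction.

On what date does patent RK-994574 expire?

Base term: filing date + 22 years → 2 October 2038.
Response Delay Deduction: −220 days → 24 February 2038.

2038-02-24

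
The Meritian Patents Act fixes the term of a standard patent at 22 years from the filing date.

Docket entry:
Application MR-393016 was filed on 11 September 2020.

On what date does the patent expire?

2042-09-11

Filing date + 22 years → 11 September 2042.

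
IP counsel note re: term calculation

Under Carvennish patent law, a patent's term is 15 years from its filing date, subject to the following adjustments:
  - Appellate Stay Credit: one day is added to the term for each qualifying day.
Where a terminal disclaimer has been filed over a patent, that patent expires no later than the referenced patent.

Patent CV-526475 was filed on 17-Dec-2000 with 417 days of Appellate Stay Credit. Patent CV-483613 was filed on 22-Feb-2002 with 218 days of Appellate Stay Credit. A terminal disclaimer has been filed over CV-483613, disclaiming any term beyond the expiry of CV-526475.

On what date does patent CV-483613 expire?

Natural term of CV-483613:
  Base: filing + 15 years → 22 February 2017.
  Appellate Stay Credit: +218 days → 28 September 2017.
Expiry of referenced patent CV-526475:
  Base: filing + 15 years → 17 December 2015.
  Appellate Stay Credit: +417 days → 6 February 2017.
Terminal disclaimer: CV-483613 expires on the earlier of 28 September 2017 and 6 February 2017.

February 6, 2017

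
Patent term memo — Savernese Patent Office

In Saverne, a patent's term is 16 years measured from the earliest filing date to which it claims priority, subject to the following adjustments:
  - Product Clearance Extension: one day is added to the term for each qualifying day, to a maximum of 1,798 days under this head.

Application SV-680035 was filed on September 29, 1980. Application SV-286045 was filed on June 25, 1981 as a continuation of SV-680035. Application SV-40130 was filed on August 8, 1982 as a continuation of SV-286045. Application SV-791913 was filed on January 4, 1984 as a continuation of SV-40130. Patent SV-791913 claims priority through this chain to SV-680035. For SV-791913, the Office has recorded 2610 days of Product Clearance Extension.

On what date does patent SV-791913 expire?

Earliest priority filing: 29 September 1980.
Base term: 29 September 1980 + 16 years → 29 September 1996.
Product Clearance Extension: 2610 days claimed exceeds the 1798-day cap, so +1798 days → 1 September 2001.

September 1, 2001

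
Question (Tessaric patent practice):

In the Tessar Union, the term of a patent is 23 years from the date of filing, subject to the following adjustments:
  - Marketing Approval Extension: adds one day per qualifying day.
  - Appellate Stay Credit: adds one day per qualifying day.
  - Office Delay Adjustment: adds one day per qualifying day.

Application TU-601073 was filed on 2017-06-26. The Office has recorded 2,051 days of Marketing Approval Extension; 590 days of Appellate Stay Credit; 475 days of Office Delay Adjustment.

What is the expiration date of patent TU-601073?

2049-01-06

Base term: filing date + 23 years → 26 June 2040.
Marketing Approval Extension: +2051 days → 6 February 2046.
Appellate Stay Credit: +590 days → 19 September 2047.
Office Delay Adjustment: +475 days → 6 January 2049.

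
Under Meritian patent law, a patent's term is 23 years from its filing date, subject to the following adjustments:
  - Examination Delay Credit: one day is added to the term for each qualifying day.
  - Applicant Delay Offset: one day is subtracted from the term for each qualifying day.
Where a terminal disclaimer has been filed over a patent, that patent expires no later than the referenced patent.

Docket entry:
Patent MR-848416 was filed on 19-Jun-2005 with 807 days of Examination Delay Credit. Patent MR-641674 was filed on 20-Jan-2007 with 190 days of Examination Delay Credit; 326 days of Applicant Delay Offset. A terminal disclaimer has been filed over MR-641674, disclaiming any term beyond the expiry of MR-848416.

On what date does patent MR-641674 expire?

2029-09-06

Natural term of MR-641674:
  Base: filing + 23 years → 20 January 2030.
  Examination Delay Credit: +190 days → 29 July 2030.
  Applicant Delay Offset: −326 days → 6 September 2029.
Expiry of referenced patent MR-848416:
  Base: filing + 23 years → 19 June 2028.
  Examination Delay Credit: +807 days → 4 September 2030.
Terminal disclaimer: MR-641674 expires on the earlier of 6 September 2029 and 4 September 2030.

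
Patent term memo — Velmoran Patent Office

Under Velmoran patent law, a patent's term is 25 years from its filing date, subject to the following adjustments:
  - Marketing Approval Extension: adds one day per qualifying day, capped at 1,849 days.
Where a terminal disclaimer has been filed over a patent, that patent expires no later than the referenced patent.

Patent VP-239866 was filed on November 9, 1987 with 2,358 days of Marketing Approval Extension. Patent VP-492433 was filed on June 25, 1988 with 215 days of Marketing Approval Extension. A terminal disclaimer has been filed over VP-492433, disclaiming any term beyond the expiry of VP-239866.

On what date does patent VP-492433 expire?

2014-01-26

Natural term of VP-492433:
  Base: filing + 25 years → 25 June 2013.
  Marketing Approval Extension: 215 days (within the 1849-day cap) → +215 days → 26 January 2014.
Expiry of referenced patent VP-239866:
  Base: filing + 25 years → 9 November 2012.
  Marketing Approval Extension: 2358 days claimed exceeds the 1849-day cap, so +1849 days → 2 December 2017.
Terminal disclaimer: VP-492433 expires on the earlier of 26 January 2014 and 2 December 2017.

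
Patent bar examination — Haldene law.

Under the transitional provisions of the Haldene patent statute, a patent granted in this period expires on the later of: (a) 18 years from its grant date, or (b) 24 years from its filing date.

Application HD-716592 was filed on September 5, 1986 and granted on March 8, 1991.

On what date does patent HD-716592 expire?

(a) grant + 18 years → 8 March 2009.
(b) filing + 24 years → 5 September 2010.
Later of the two: 5 September 2010.

September 5, 2010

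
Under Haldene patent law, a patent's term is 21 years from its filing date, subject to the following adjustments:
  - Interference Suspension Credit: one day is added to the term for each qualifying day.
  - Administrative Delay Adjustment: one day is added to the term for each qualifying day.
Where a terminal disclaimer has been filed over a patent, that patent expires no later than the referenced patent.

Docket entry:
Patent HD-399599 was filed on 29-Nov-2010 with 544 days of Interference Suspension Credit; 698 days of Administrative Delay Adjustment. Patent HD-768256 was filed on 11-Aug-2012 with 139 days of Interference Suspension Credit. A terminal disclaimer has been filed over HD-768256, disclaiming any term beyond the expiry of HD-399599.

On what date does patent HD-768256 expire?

Natural term of HD-768256:
  Base: filing + 21 years → 11 August 2033.
  Interference Suspension Credit: +139 days → 28 December 2033.
Expiry of referenced patent HD-399599:
  Base: filing + 21 years → 29 November 2031.
  Interference Suspension Credit: +544 days → 26 May 2033.
  Administrative Delay Adjustment: +698 days → 24 April 2035.
Terminal disclaimer: HD-768256 expires on the earlier of 28 December 2033 and 24 April 2035.

December 28, 2033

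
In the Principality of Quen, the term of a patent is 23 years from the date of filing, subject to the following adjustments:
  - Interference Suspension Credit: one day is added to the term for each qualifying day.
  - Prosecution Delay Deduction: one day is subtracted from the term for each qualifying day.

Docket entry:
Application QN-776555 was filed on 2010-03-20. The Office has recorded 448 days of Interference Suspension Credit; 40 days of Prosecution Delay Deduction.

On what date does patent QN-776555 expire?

2034-05-02

Base term: filing date + 23 years → 20 March 2033.
Interference Suspension Credit: +448 days → 11 June 2034.
Prosecution Delay Deduction: −40 days → 2 May 2034.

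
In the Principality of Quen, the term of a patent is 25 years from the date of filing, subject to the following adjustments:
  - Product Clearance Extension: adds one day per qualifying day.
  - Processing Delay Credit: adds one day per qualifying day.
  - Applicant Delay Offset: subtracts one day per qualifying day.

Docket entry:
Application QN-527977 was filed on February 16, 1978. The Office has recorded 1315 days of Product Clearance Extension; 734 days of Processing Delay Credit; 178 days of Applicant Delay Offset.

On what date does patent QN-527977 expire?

Base term: filing date + 25 years → 16 February 2003.
Product Clearance Extension: +1315 days → 23 September 2006.
Processing Delay Credit: +734 days → 26 September 2008.
Applicant Delay Offset: −178 days → 1 April 2008.

April 1, 2008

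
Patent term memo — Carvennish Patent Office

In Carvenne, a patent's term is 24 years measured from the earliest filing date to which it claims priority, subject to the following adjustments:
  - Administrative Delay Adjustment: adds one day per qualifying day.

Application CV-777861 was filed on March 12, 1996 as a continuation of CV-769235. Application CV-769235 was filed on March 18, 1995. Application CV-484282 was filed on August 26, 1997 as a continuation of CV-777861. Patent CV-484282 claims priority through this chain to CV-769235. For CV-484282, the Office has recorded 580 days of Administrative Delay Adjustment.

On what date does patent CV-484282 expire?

Earliest priority filing: 18 March 1995.
Base term: 18 March 1995 + 24 years → 18 March 2019.
Administrative Delay Adjustment: +580 days → 18 October 2020.

2020-10-18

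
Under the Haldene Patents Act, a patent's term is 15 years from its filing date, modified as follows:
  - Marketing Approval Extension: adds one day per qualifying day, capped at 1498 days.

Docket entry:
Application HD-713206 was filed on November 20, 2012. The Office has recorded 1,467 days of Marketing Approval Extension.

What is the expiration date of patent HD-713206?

2031-11-26

Base term: filing date + 15 years → 20 November 2027.
Marketing Approval Extension: 1467 days (within the 1498-day cap) → +1467 days → 26 November 2031.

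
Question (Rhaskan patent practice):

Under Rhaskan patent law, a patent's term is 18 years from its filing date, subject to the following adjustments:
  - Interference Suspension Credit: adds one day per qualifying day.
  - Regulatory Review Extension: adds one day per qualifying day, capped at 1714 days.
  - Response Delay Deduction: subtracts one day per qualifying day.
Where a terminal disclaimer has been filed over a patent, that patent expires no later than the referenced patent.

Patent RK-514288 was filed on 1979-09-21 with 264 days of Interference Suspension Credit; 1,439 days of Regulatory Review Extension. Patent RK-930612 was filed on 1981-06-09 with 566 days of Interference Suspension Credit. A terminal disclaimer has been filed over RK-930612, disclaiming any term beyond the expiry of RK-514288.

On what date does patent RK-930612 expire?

December 26, 2000

Natural term of RK-930612:
  Base: filing + 18 years → 9 June 1999.
  Interference Suspension Credit: +566 days → 26 December 2000.
Expiry of referenced patent RK-514288:
  Base: filing + 18 years → 21 September 1997.
  Interference Suspension Credit: +264 days → 12 June 1998.
  Regulatory Review Extension: 1439 days (within the 1714-day cap) → +1439 days → 21 May 2002.
Terminal disclaimer: RK-930612 expires on the earlier of 26 December 2000 and 21 May 2002.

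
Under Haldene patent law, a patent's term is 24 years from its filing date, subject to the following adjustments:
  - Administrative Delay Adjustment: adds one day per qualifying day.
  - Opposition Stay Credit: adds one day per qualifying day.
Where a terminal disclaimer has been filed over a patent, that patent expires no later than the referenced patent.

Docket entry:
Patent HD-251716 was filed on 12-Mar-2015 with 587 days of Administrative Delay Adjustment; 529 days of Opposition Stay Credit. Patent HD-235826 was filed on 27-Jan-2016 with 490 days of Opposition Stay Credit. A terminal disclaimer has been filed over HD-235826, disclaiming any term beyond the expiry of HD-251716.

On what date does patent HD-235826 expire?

May 31, 2041

Natural term of HD-235826:
  Base: filing + 24 years → 27 January 2040.
  Opposition Stay Credit: +490 days → 31 May 2041.
Expiry of referenced patent HD-251716:
  Base: filing + 24 years → 12 March 2039.
  Administrative Delay Adjustment: +587 days → 19 October 2040.
  Opposition Stay Credit: +529 days → 1 April 2042.
Terminal disclaimer: HD-235826 expires on the earlier of 31 May 2041 and 1 April 2042.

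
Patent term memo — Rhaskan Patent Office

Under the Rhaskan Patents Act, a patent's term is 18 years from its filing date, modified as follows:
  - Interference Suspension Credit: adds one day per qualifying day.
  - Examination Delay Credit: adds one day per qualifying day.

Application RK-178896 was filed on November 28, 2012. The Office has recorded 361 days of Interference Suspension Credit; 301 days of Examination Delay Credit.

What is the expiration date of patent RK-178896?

2032-09-20

Base term: filing date + 18 years → 28 November 2030.
Interference Suspension Credit: +361 days → 24 November 2031.
Examination Delay Credit: +301 days → 20 September 2032.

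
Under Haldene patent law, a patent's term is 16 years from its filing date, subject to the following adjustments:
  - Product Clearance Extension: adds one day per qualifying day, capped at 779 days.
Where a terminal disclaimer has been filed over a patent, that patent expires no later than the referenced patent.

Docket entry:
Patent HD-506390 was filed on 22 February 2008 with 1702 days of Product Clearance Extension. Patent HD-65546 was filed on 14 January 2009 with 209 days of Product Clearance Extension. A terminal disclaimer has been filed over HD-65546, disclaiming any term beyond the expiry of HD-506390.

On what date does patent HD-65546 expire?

Natural term of HD-65546:
  Base: filing + 16 years → 14 January 2025.
  Product Clearance Extension: 209 days (within the 779-day cap) → +209 days → 11 August 2025.
Expiry of referenced patent HD-506390:
  Base: filing + 16 years → 22 February 2024.
  Product Clearance Extension: 1702 days claimed exceeds the 779-day cap, so +779 days → 11 April 2026.
Terminal disclaimer: HD-65546 expires on the earlier of 11 August 2025 and 11 April 2026.

2025-08-11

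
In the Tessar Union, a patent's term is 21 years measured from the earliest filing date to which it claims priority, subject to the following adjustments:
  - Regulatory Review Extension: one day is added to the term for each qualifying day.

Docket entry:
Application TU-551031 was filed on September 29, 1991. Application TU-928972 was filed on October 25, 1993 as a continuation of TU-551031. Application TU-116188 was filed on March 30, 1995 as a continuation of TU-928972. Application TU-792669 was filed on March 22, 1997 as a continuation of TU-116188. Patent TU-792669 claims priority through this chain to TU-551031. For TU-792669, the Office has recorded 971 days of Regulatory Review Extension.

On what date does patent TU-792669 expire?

Earliest priority filing: 29 September 1991.
Base term: 29 September 1991 + 21 years → 29 September 2012.
Regulatory Review Extension: +971 days → 28 May 2015.

May 28, 2015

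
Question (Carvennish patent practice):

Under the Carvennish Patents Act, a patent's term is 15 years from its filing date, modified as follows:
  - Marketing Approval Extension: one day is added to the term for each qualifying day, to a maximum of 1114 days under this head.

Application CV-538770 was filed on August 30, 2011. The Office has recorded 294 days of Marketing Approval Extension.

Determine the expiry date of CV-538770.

2027-06-20

Base term: filing date + 15 years → 30 August 2026.
Marketing Approval Extension: 294 days (within the 1114-day cap) → +294 days → 20 June 2027.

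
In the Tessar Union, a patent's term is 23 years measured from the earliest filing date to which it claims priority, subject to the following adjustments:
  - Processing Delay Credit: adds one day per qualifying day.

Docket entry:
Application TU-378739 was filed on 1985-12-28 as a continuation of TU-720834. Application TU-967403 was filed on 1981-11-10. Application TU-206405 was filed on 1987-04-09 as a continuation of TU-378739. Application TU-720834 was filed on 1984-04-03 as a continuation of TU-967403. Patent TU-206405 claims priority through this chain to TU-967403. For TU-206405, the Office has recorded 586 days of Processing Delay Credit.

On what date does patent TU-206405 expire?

Earliest priority filing: 10 November 1981.
Base term: 10 November 1981 + 23 years → 10 November 2004.
Processing Delay Credit: +586 days → 19 June 2006.

June 19, 2006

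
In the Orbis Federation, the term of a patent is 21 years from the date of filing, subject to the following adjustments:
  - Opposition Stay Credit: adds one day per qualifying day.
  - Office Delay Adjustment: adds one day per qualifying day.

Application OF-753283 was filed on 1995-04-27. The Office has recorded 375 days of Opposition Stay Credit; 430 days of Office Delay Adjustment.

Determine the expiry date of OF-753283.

July 11, 2018

Base term: filing date + 21 years → 27 April 2016.
Opposition Stay Credit: +375 days → 7 May 2017.
Office Delay Adjustment: +430 days → 11 July 2018.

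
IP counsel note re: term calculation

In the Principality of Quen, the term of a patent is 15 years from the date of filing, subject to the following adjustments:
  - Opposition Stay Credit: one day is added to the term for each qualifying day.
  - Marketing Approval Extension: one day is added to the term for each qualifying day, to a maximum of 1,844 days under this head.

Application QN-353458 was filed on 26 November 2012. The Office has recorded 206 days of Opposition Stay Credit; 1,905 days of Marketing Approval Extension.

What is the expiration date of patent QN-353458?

2033-07-07

Base term: filing date + 15 years → 26 November 2027.
Opposition Stay Credit: +206 days → 19 June 2028.
Marketing Approval Extension: 1905 days claimed exceeds the 1844-day cap, so +1844 days → 7 July 2033.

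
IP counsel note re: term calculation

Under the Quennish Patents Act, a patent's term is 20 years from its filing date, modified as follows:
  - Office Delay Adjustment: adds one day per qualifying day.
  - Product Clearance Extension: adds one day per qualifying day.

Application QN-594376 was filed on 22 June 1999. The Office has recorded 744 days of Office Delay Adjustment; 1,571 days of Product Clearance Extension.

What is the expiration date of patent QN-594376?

Base term: filing date + 20 years → 22 June 2019.
Office Delay Adjustment: +744 days → 5 July 2021.
Product Clearance Extension: +1571 days → 23 October 2025.

October 23, 2025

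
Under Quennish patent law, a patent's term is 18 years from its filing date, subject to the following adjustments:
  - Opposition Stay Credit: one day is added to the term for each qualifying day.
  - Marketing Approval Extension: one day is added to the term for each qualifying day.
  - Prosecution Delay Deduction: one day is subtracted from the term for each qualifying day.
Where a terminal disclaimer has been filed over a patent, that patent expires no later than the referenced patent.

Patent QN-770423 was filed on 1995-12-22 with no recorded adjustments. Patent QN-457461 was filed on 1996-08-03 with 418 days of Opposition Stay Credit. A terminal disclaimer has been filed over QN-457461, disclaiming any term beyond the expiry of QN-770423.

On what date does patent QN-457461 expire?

2013-12-22

Natural term of QN-457461:
  Base: filing + 18 years → 3 August 2014.
  Opposition Stay Credit: +418 days → 25 September 2015.
Expiry of referenced patent QN-770423:
  Base: filing + 18 years → 22 December 2013.
Terminal disclaimer: QN-457461 expires on the earlier of 25 September 2015 and 22 December 2013.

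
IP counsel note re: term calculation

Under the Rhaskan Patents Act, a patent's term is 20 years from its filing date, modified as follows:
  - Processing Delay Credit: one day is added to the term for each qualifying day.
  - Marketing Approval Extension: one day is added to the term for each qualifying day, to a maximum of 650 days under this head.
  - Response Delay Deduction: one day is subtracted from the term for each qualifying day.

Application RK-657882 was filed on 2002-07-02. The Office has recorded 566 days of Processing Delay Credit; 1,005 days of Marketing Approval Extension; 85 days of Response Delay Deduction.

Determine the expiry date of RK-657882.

Base term: filing date + 20 years → 2 July 2022.
Processing Delay Credit: +566 days → 19 January 2024.
Marketing Approval Extension: 1005 days claimed exceeds the 650-day cap, so +650 days → 30 October 2025.
Response Delay Deduction: −85 days → 6 August 2025.

2025-08-06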